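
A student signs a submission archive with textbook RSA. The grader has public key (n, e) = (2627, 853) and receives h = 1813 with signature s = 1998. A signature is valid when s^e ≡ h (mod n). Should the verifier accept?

accept

s^2 ≡ 1998^2 = 3992004 ≡ 1591
s^4 ≡ 1591^2 = 2531281 ≡ 1480
s^8 ≡ 1480^2 = 2190400 ≡ 2109
s^16 ≡ 2109^2 = 4447881 ≡ 370
s^32 ≡ 370^2 = 136900 ≡ 296
s^64 ≡ 296^2 = 87616 ≡ 925
s^128 ≡ 925^2 = 855625 ≡ 1850
s^256 ≡ 1850^2 = 3422500 ≡ 2146
s^512 ≡ 2146^2 = 4605316 ≡ 185
853 = 512 + 256 + 64 + 16 + 4 + 1, so s^853 ≡ 185·2146·925·370·1480·1998 ≡ 1813 (mod 2627)
1813 = h, so the signature checks out.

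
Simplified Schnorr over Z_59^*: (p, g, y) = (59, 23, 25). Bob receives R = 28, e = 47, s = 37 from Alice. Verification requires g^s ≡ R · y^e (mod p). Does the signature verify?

g^s mod p:
23^37 mod 59 = 43
R · y^e mod p:
25^47 mod 59 = 9
28·9 = 252 ≡ 16 (mod 59)
43 ≠ 16; the check fails.

does not verify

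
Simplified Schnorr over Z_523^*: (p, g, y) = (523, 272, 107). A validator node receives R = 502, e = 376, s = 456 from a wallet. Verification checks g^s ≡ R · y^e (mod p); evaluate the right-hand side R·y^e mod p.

107^2 = 11449 ≡ 466
107^4 ≡ 466^2 = 217156 ≡ 111
107^8 ≡ 111^2 = 12321 ≡ 292
107^16 ≡ 292^2 = 85264 ≡ 15
107^32 ≡ 15^2 = 225
107^64 ≡ 225^2 = 50625 ≡ 417
107^128 ≡ 417^2 = 173889 ≡ 253
107^256 ≡ 253^2 = 64009 ≡ 203
376 = 256 + 64 + 32 + 16 + 8, so 107^376 ≡ 203·417·225·15·292 ≡ 475 (mod 523)
R · y^e ≡ 502·475 = 238450 ≡ 485 (mod 523)

485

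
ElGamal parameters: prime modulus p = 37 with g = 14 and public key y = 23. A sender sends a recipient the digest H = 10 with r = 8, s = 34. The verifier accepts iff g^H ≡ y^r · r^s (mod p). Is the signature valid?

Left side g^H mod p:
14^2 = 196 ≡ 11
14^4 ≡ 11^2 = 121 ≡ 10
14^8 ≡ 10^2 = 100 ≡ 26
10 = 8 + 2, so 14^10 ≡ 26·11 ≡ 27 (mod 37)
Right side y^r · r^s mod p:
23^2 = 529 ≡ 11
23^4 ≡ 11^2 = 121 ≡ 10
23^8 ≡ 10^2 = 100 ≡ 26
8^2 = 64 ≡ 27
8^4 ≡ 27^2 = 729 ≡ 26
8^8 ≡ 26^2 = 676 ≡ 10
8^16 ≡ 10^2 = 100 ≡ 26
8^32 ≡ 26^2 = 676 ≡ 10
34 = 32 + 2, so 8^34 ≡ 10·27 ≡ 11 (mod 37)
26·11 = 286 ≡ 27 (mod 37)
27 ≡ 27 (mod 37), so the signature is genuine.

valid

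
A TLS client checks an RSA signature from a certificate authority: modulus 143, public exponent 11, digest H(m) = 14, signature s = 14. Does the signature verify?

Squares mod 143: s^1≡14, s^2≡53, s^4≡92, s^8≡27
11 = 8 + 2 + 1, so s^11 ≡ 27·53·14 ≡ 14 (mod 143)
Since 14 equals the digest 14, verification succeeds.

verifies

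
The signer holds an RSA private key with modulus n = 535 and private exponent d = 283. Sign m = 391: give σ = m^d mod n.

311

m^283 mod 535 = 311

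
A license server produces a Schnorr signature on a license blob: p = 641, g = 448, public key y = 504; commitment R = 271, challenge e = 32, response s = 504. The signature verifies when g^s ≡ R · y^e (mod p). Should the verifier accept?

g^s mod p:
448^2 = 200704 ≡ 71
448^4 ≡ 71^2 = 5041 ≡ 554
448^8 ≡ 554^2 = 306916 ≡ 518
448^16 ≡ 518^2 = 268324 ≡ 386
448^32 ≡ 386^2 = 148996 ≡ 284
448^64 ≡ 284^2 = 80656 ≡ 531
448^128 ≡ 531^2 = 281961 ≡ 562
448^256 ≡ 562^2 = 315844 ≡ 472
504 = 256 + 128 + 64 + 32 + 16 + 8, so 448^504 ≡ 472·562·531·284·386·518 ≡ 44 (mod 641)
R · y^e mod p:
504^2 = 254016 ≡ 180
504^4 ≡ 180^2 = 32400 ≡ 350
504^8 ≡ 350^2 = 122500 ≡ 69
504^16 ≡ 69^2 = 4761 ≡ 274
504^32 ≡ 274^2 = 75076 ≡ 79
271·79 = 21409 ≡ 256 (mod 641)
44 ≠ 256; the check fails.

reject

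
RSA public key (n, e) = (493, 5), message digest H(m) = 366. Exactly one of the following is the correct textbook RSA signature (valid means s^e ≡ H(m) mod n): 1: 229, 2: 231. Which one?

Candidate 1: 229^2 = 52441 ≡ 183; 229^4 ≡ 183^2 = 33489 ≡ 458; 5 = 4 + 1, so 229^5 ≡ 458·229 ≡ 366 (mod 493)
  → matches H(m) = 366
Candidate 2: 231^2 = 53361 ≡ 117; 231^4 ≡ 117^2 = 13689 ≡ 378; 5 = 4 + 1, so 231^5 ≡ 378·231 ≡ 57 (mod 493)

1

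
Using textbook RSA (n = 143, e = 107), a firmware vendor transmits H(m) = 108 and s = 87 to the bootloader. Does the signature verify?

Squares mod 143: s^1≡87, s^2≡133, s^4≡100, s^8≡133, s^16≡100, s^32≡133, s^64≡100
107 = 64 + 32 + 8 + 2 + 1, so s^107 ≡ 100·133·133·133·87 ≡ 120 (mod 143)
The recovered value 120 does not match the digest 108.

does not verify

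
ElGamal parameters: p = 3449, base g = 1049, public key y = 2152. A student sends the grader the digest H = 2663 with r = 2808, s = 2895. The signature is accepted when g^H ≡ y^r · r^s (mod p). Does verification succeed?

Left side g^H mod p:
1049^2 = 1100401 ≡ 170
1049^4 ≡ 170^2 = 28900 ≡ 1308
1049^8 ≡ 1308^2 = 1710864 ≡ 160
1049^16 ≡ 160^2 = 25600 ≡ 1457
1049^32 ≡ 1457^2 = 2122849 ≡ 1714
1049^64 ≡ 1714^2 = 2937796 ≡ 2697
1049^128 ≡ 2697^2 = 7273809 ≡ 3317
1049^256 ≡ 3317^2 = 11002489 ≡ 179
1049^512 ≡ 179^2 = 32041 ≡ 1000
1049^1024 ≡ 1000^2 = 1000000 ≡ 3239
1049^2048 ≡ 3239^2 = 10491121 ≡ 2712
2663 = 2048 + 512 + 64 + 32 + 4 + 2 + 1, so 1049^2663 ≡ 2712·1000·2697·1714·1308·170·1049 ≡ 2933 (mod 3449)
Right side y^r · r^s mod p:
2152^2 = 4631104 ≡ 2546
2152^4 ≡ 2546^2 = 6482116 ≡ 1445
2152^8 ≡ 1445^2 = 2088025 ≡ 1380
2152^16 ≡ 1380^2 = 1904400 ≡ 552
2152^32 ≡ 552^2 = 304704 ≡ 1192
2152^64 ≡ 1192^2 = 1420864 ≡ 3325
2152^128 ≡ 3325^2 = 11055625 ≡ 1580
2152^256 ≡ 1580^2 = 2496400 ≡ 2773
2152^512 ≡ 2773^2 = 7689529 ≡ 1708
2152^1024 ≡ 1708^2 = 2917264 ≡ 2859
2152^2048 ≡ 2859^2 = 8173881 ≡ 3200
2808 = 2048 + 512 + 128 + 64 + 32 + 16 + 8, so 2152^2808 ≡ 3200·1708·1580·3325·1192·552·1380 ≡ 2921 (mod 3449)
2808^2 = 7884864 ≡ 450
2808^4 ≡ 450^2 = 202500 ≡ 2458
2808^8 ≡ 2458^2 = 6041764 ≡ 2565
2808^16 ≡ 2565^2 = 6579225 ≡ 1982
2808^32 ≡ 1982^2 = 3928324 ≡ 3362
2808^64 ≡ 3362^2 = 11303044 ≡ 671
2808^128 ≡ 671^2 = 450241 ≡ 1871
2808^256 ≡ 1871^2 = 3500641 ≡ 3355
2808^512 ≡ 3355^2 = 11256025 ≡ 1938
2808^1024 ≡ 1938^2 = 3755844 ≡ 3332
2808^2048 ≡ 3332^2 = 11102224 ≡ 3342
2895 = 2048 + 512 + 256 + 64 + 8 + 4 + 2 + 1, so 2808^2895 ≡ 3342·1938·3355·671·2565·2458·450·2808 ≡ 1020 (mod 3449)
2921·1020 = 2979420 ≡ 2933 (mod 3449)
2933 ≡ 2933 (mod 3449), so the signature is genuine.

passes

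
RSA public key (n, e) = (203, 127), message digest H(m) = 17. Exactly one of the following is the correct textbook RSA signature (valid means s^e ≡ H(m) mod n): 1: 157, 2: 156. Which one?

Candidate 1: 157^2 = 24649 ≡ 86; 157^4 ≡ 86^2 = 7396 ≡ 88; 157^8 ≡ 88^2 = 7744 ≡ 30; 157^16 ≡ 30^2 = 900 ≡ 88; 157^32 ≡ 88^2 = 7744 ≡ 30; 157^64 ≡ 30^2 = 900 ≡ 88; 127 = 64 + 32 + 16 + 8 + 4 + 2 + 1, so 157^127 ≡ 88·30·88·30·88·86·157 ≡ 17 (mod 203)
  → matches H(m) = 17
Candidate 2: 156^2 = 24336 ≡ 179; 156^4 ≡ 179^2 = 32041 ≡ 170; 156^8 ≡ 170^2 = 28900 ≡ 74; 156^16 ≡ 74^2 = 5476 ≡ 198; 156^32 ≡ 198^2 = 39204 ≡ 25; 156^64 ≡ 25^2 = 625 ≡ 16; 127 = 64 + 32 + 16 + 8 + 4 + 2 + 1, so 156^127 ≡ 16·25·198·74·170·179·156 ≡ 163 (mod 203)

1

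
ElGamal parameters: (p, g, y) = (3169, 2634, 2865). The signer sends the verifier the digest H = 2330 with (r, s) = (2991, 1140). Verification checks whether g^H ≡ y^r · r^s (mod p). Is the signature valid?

invalid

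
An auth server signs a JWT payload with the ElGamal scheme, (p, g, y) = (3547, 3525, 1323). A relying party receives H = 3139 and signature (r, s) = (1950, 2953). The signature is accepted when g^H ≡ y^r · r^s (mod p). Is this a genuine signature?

Left side g^H mod p:
3525^2 = 12425625 ≡ 484
3525^4 ≡ 484^2 = 234256 ≡ 154
3525^8 ≡ 154^2 = 23716 ≡ 2434
3525^16 ≡ 2434^2 = 5924356 ≡ 866
3525^32 ≡ 866^2 = 749956 ≡ 1539
3525^64 ≡ 1539^2 = 2368521 ≡ 2672
3525^128 ≡ 2672^2 = 7139584 ≡ 3020
3525^256 ≡ 3020^2 = 9120400 ≡ 1063
3525^512 ≡ 1063^2 = 1129969 ≡ 2023
3525^1024 ≡ 2023^2 = 4092529 ≡ 2838
3525^2048 ≡ 2838^2 = 8054244 ≡ 2554
3139 = 2048 + 1024 + 64 + 2 + 1, so 3525^3139 ≡ 2554·2838·2672·484·3525 ≡ 392 (mod 3547)
Right side y^r · r^s mod p:
1323^2 = 1750329 ≡ 1658
1323^4 ≡ 1658^2 = 2748964 ≡ 39
1323^8 ≡ 39^2 = 1521
1323^16 ≡ 1521^2 = 2313441 ≡ 797
1323^32 ≡ 797^2 = 635209 ≡ 296
1323^64 ≡ 296^2 = 87616 ≡ 2488
1323^128 ≡ 2488^2 = 6190144 ≡ 629
1323^256 ≡ 629^2 = 395641 ≡ 1924
1323^512 ≡ 1924^2 = 3701776 ≡ 2255
1323^1024 ≡ 2255^2 = 5085025 ≡ 2174
1950 = 1024 + 512 + 256 + 128 + 16 + 8 + 4 + 2, so 1323^1950 ≡ 2174·2255·1924·629·797·1521·39·1658 ≡ 639 (mod 3547)
1950^2 = 3802500 ≡ 116
1950^4 ≡ 116^2 = 13456 ≡ 2815
1950^8 ≡ 2815^2 = 7924225 ≡ 227
1950^16 ≡ 227^2 = 51529 ≡ 1871
1950^32 ≡ 1871^2 = 3500641 ≡ 3299
1950^64 ≡ 3299^2 = 10883401 ≡ 1205
1950^128 ≡ 1205^2 = 1452025 ≡ 1302
1950^256 ≡ 1302^2 = 1695204 ≡ 3285
1950^512 ≡ 3285^2 = 10791225 ≡ 1251
1950^1024 ≡ 1251^2 = 1565001 ≡ 774
1950^2048 ≡ 774^2 = 599076 ≡ 3180
2953 = 2048 + 512 + 256 + 128 + 8 + 1, so 1950^2953 ≡ 3180·1251·3285·1302·227·1950 ≡ 2171 (mod 3547)
639·2171 = 1387269 ≡ 392 (mod 3547)
392 ≡ 392 (mod 3547), so the signature is genuine.

genuine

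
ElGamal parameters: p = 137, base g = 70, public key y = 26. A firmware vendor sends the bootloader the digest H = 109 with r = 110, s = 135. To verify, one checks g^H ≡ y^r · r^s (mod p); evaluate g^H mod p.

70^2 = 4900 ≡ 105
70^4 ≡ 105^2 = 11025 ≡ 65
70^8 ≡ 65^2 = 4225 ≡ 115
70^16 ≡ 115^2 = 13225 ≡ 73
70^32 ≡ 73^2 = 5329 ≡ 123
70^64 ≡ 123^2 = 15129 ≡ 59
109 = 64 + 32 + 8 + 4 + 1, so 70^109 ≡ 59·123·115·65·70 ≡ 86 (mod 137)

86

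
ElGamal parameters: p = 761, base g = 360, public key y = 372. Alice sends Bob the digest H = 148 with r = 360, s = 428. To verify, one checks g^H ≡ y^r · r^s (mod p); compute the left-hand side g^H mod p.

360^148 mod 761 = 16

16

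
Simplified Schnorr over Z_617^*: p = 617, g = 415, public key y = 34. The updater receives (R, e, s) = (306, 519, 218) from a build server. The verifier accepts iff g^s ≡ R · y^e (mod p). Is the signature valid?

valid

g^s mod p:
415^2 = 172225 ≡ 82
415^4 ≡ 82^2 = 6724 ≡ 554
415^8 ≡ 554^2 = 306916 ≡ 267
415^16 ≡ 267^2 = 71289 ≡ 334
415^32 ≡ 334^2 = 111556 ≡ 496
415^64 ≡ 496^2 = 246016 ≡ 450
415^128 ≡ 450^2 = 202500 ≡ 124
218 = 128 + 64 + 16 + 8 + 2, so 415^218 ≡ 124·450·334·267·82 ≡ 303 (mod 617)
R · y^e mod p:
34^2 = 1156 ≡ 539
34^4 ≡ 539^2 = 290521 ≡ 531
34^8 ≡ 531^2 = 281961 ≡ 609
34^16 ≡ 609^2 = 370881 ≡ 64
34^32 ≡ 64^2 = 4096 ≡ 394
34^64 ≡ 394^2 = 155236 ≡ 369
34^128 ≡ 369^2 = 136161 ≡ 421
34^256 ≡ 421^2 = 177241 ≡ 162
34^512 ≡ 162^2 = 26244 ≡ 330
519 = 512 + 4 + 2 + 1, so 34^519 ≡ 330·531·539·34 ≡ 249 (mod 617)
306·249 = 76194 ≡ 303 (mod 617)
303 ≡ 303 (mod 617); signature holds.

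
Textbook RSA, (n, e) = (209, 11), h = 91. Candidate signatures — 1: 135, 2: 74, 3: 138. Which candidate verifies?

1

Candidate 1: Squares mod 209: 135^1≡135, 135^2≡42, 135^4≡92, 135^8≡104; 11 = 8 + 2 + 1, so 135^11 ≡ 104·42·135 ≡ 91 (mod 209)
  → matches h = 91
Candidate 2: Squares mod 209: 74^1≡74, 74^2≡42, 74^4≡92, 74^8≡104; 11 = 8 + 2 + 1, so 74^11 ≡ 104·42·74 ≡ 118 (mod 209)
Candidate 3: Squares mod 209: 138^1≡138, 138^2≡25, 138^4≡207, 138^8≡4; 11 = 8 + 2 + 1, so 138^11 ≡ 4·25·138 ≡ 6 (mod 209)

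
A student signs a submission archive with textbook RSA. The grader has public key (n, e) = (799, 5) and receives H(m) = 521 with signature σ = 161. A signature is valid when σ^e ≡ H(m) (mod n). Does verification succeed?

σ^2 ≡ 161^2 = 25921 ≡ 353
σ^4 ≡ 353^2 = 124609 ≡ 764
5 = 4 + 1, so σ^5 ≡ 764·161 ≡ 757 (mod 799)
σ^5 mod 799 = 757, but H(m) = 521.

fails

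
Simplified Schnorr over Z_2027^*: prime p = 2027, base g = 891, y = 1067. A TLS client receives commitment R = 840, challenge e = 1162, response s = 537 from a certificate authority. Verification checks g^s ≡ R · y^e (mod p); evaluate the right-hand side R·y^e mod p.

1833

1067^2 = 1138489 ≡ 1342
1067^4 ≡ 1342^2 = 1800964 ≡ 988
1067^8 ≡ 988^2 = 976144 ≡ 1157
1067^16 ≡ 1157^2 = 1338649 ≡ 829
1067^32 ≡ 829^2 = 687241 ≡ 88
1067^64 ≡ 88^2 = 7744 ≡ 1663
1067^128 ≡ 1663^2 = 2765569 ≡ 741
1067^256 ≡ 741^2 = 549081 ≡ 1791
1067^512 ≡ 1791^2 = 3207681 ≡ 967
1067^1024 ≡ 967^2 = 935089 ≡ 642
1162 = 1024 + 128 + 8 + 2, so 1067^1162 ≡ 642·741·1157·1342 ≡ 632 (mod 2027)
R · y^e ≡ 840·632 = 530880 ≡ 1833 (mod 2027)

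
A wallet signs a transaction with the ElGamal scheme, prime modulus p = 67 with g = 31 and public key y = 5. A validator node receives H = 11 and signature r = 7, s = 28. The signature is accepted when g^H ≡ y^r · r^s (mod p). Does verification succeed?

Left side g^H mod p:
31^2 = 961 ≡ 23
31^4 ≡ 23^2 = 529 ≡ 60
31^8 ≡ 60^2 = 3600 ≡ 49
11 = 8 + 2 + 1, so 31^11 ≡ 49·23·31 ≡ 30 (mod 67)
Right side y^r · r^s mod p:
5^2 = 25
5^4 ≡ 25^2 = 625 ≡ 22
7 = 4 + 2 + 1, so 5^7 ≡ 22·25·5 ≡ 3 (mod 67)
7^2 = 49
7^4 ≡ 49^2 = 2401 ≡ 56
7^8 ≡ 56^2 = 3136 ≡ 54
7^16 ≡ 54^2 = 2916 ≡ 35
28 = 16 + 8 + 4, so 7^28 ≡ 35·54·56 ≡ 47 (mod 67)
3·47 = 141 ≡ 7 (mod 67)
30 ≠ 7, so verification fails.

fails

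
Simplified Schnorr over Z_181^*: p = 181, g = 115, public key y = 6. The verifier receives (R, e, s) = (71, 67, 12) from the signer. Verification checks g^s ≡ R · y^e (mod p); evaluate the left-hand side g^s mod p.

115^2 = 13225 ≡ 12
115^4 ≡ 12^2 = 144
115^8 ≡ 144^2 = 20736 ≡ 102
12 = 8 + 4, so 115^12 ≡ 102·144 ≡ 27 (mod 181)

27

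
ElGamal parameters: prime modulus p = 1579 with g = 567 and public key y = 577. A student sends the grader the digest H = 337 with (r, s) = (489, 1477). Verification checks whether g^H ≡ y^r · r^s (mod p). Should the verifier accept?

Left side g^H mod p:
567^2 = 321489 ≡ 952
567^4 ≡ 952^2 = 906304 ≡ 1537
567^8 ≡ 1537^2 = 2362369 ≡ 185
567^16 ≡ 185^2 = 34225 ≡ 1066
567^32 ≡ 1066^2 = 1136356 ≡ 1055
567^64 ≡ 1055^2 = 1113025 ≡ 1409
567^128 ≡ 1409^2 = 1985281 ≡ 478
567^256 ≡ 478^2 = 228484 ≡ 1108
337 = 256 + 64 + 16 + 1, so 567^337 ≡ 1108·1409·1066·567 ≡ 602 (mod 1579)
Right side y^r · r^s mod p:
577^2 = 332929 ≡ 1339
577^4 ≡ 1339^2 = 1792921 ≡ 756
577^8 ≡ 756^2 = 571536 ≡ 1517
577^16 ≡ 1517^2 = 2301289 ≡ 686
577^32 ≡ 686^2 = 470596 ≡ 54
577^64 ≡ 54^2 = 2916 ≡ 1337
577^128 ≡ 1337^2 = 1787569 ≡ 141
577^256 ≡ 141^2 = 19881 ≡ 933
489 = 256 + 128 + 64 + 32 + 8 + 1, so 577^489 ≡ 933·141·1337·54·1517·577 ≡ 64 (mod 1579)
489^2 = 239121 ≡ 692
489^4 ≡ 692^2 = 478864 ≡ 427
489^8 ≡ 427^2 = 182329 ≡ 744
489^16 ≡ 744^2 = 553536 ≡ 886
489^32 ≡ 886^2 = 784996 ≡ 233
489^64 ≡ 233^2 = 54289 ≡ 603
489^128 ≡ 603^2 = 363609 ≡ 439
489^256 ≡ 439^2 = 192721 ≡ 83
489^512 ≡ 83^2 = 6889 ≡ 573
489^1024 ≡ 573^2 = 328329 ≡ 1476
1477 = 1024 + 256 + 128 + 64 + 4 + 1, so 489^1477 ≡ 1476·83·439·603·427·489 ≡ 792 (mod 1579)
64·792 = 50688 ≡ 160 (mod 1579)
602 ≠ 160, so verification fails.

reject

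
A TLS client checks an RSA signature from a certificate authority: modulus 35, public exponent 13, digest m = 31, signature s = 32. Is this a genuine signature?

s^2 ≡ 32^2 = 1024 ≡ 9
s^4 ≡ 9^2 = 81 ≡ 11
s^8 ≡ 11^2 = 121 ≡ 16
13 = 8 + 4 + 1, so s^13 ≡ 16·11·32 ≡ 32 (mod 35)
32 ≠ 31, so verification fails.

forged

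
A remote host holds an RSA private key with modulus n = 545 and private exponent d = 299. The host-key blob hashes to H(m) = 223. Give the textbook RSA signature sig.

(H(m))^2 ≡ 223^2 = 49729 ≡ 134
(H(m))^4 ≡ 134^2 = 17956 ≡ 516
(H(m))^8 ≡ 516^2 = 266256 ≡ 296
(H(m))^16 ≡ 296^2 = 87616 ≡ 416
(H(m))^32 ≡ 416^2 = 173056 ≡ 291
(H(m))^64 ≡ 291^2 = 84681 ≡ 206
(H(m))^128 ≡ 206^2 = 42436 ≡ 471
(H(m))^256 ≡ 471^2 = 221841 ≡ 26
299 = 256 + 32 + 8 + 2 + 1, so (H(m))^299 ≡ 26·291·296·134·223 ≡ 352 (mod 545)

352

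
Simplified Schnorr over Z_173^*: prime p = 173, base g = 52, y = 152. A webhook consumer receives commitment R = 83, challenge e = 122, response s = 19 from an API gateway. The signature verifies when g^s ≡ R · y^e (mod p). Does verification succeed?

passes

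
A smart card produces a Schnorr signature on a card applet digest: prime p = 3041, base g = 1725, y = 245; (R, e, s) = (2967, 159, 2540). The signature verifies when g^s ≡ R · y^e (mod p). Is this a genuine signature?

g^s mod p:
1725^2 = 2975625 ≡ 1527
1725^4 ≡ 1527^2 = 2331729 ≡ 2323
1725^8 ≡ 2323^2 = 5396329 ≡ 1595
1725^16 ≡ 1595^2 = 2544025 ≡ 1749
1725^32 ≡ 1749^2 = 3059001 ≡ 2796
1725^64 ≡ 2796^2 = 7817616 ≡ 2246
1725^128 ≡ 2246^2 = 5044516 ≡ 2538
1725^256 ≡ 2538^2 = 6441444 ≡ 606
1725^512 ≡ 606^2 = 367236 ≡ 2316
1725^1024 ≡ 2316^2 = 5363856 ≡ 2573
1725^2048 ≡ 2573^2 = 6620329 ≡ 72
2540 = 2048 + 256 + 128 + 64 + 32 + 8 + 4, so 1725^2540 ≡ 72·606·2538·2246·2796·1595·2323 ≡ 2796 (mod 3041)
R · y^e mod p:
245^2 = 60025 ≡ 2246
245^4 ≡ 2246^2 = 5044516 ≡ 2538
245^8 ≡ 2538^2 = 6441444 ≡ 606
245^16 ≡ 606^2 = 367236 ≡ 2316
245^32 ≡ 2316^2 = 5363856 ≡ 2573
245^64 ≡ 2573^2 = 6620329 ≡ 72
245^128 ≡ 72^2 = 5184 ≡ 2143
159 = 128 + 16 + 8 + 4 + 2 + 1, so 245^159 ≡ 2143·2316·606·2538·2246·245 ≡ 2969 (mod 3041)
2967·2969 = 8809023 ≡ 2287 (mod 3041)
2796 ≠ 2287; the check fails.

forged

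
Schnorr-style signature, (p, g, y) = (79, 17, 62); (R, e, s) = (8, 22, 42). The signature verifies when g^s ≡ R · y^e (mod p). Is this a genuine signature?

g^s mod p:
17^2 = 289 ≡ 52
17^4 ≡ 52^2 = 2704 ≡ 18
17^8 ≡ 18^2 = 324 ≡ 8
17^16 ≡ 8^2 = 64
17^32 ≡ 64^2 = 4096 ≡ 67
42 = 32 + 8 + 2, so 17^42 ≡ 67·8·52 ≡ 64 (mod 79)
R · y^e mod p:
62^2 = 3844 ≡ 52
62^4 ≡ 52^2 = 2704 ≡ 18
62^8 ≡ 18^2 = 324 ≡ 8
62^16 ≡ 8^2 = 64
22 = 16 + 4 + 2, so 62^22 ≡ 64·18·52 ≡ 22 (mod 79)
8·22 = 176 ≡ 18 (mod 79)
64 ≠ 18; the check fails.

forged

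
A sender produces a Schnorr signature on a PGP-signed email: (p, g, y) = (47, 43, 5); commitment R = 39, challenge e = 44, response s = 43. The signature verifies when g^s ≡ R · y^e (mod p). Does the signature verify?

does not verify

g^s mod p:
43^43 mod 47 = 11
R · y^e mod p:
5^44 mod 47 = 32
39·32 = 1248 ≡ 26 (mod 47)
11 ≠ 26; the check fails.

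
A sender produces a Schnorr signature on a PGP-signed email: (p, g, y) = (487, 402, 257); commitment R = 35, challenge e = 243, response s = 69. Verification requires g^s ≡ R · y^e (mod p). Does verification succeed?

g^s mod p:
Squares mod 487: 402^1≡402, 402^2≡407, 402^4≡69, 402^8≡378, 402^16≡193, 402^32≡237, 402^64≡164
69 = 64 + 4 + 1, so 402^69 ≡ 164·69·402 ≡ 452 (mod 487)
R · y^e mod p:
Squares mod 487: 257^1≡257, 257^2≡304, 257^4≡373, 257^8≡334, 257^16≡33, 257^32≡115, 257^64≡76, 257^128≡419
243 = 128 + 64 + 32 + 16 + 2 + 1, so 257^243 ≡ 419·76·115·33·304·257 ≡ 486 (mod 487)
35·486 = 17010 ≡ 452 (mod 487)
452 ≡ 452 (mod 487); signature holds.

passes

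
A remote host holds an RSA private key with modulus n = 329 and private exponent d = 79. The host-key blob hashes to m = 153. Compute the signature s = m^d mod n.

55

m^2 ≡ 153^2 = 23409 ≡ 50
m^4 ≡ 50^2 = 2500 ≡ 197
m^8 ≡ 197^2 = 38809 ≡ 316
m^16 ≡ 316^2 = 99856 ≡ 169
m^32 ≡ 169^2 = 28561 ≡ 267
m^64 ≡ 267^2 = 71289 ≡ 225
79 = 64 + 8 + 4 + 2 + 1, so m^79 ≡ 225·316·197·50·153 ≡ 55 (mod 329)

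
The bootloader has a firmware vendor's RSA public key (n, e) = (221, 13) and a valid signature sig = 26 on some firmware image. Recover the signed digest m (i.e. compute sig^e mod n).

sig^13 mod 221 = 195

195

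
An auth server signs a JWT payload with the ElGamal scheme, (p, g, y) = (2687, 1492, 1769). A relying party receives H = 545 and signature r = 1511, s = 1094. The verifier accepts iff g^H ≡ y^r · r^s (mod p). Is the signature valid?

valid

Left side g^H mod p:
1492^2 = 2226064 ≡ 1228
1492^4 ≡ 1228^2 = 1507984 ≡ 577
1492^8 ≡ 577^2 = 332929 ≡ 2428
1492^16 ≡ 2428^2 = 5895184 ≡ 2593
1492^32 ≡ 2593^2 = 6723649 ≡ 775
1492^64 ≡ 775^2 = 600625 ≡ 1424
1492^128 ≡ 1424^2 = 2027776 ≡ 1778
1492^256 ≡ 1778^2 = 3161284 ≡ 1372
1492^512 ≡ 1372^2 = 1882384 ≡ 1484
545 = 512 + 32 + 1, so 1492^545 ≡ 1484·775·1492 ≡ 1443 (mod 2687)
Right side y^r · r^s mod p:
1769^2 = 3129361 ≡ 1693
1769^4 ≡ 1693^2 = 2866249 ≡ 1907
1769^8 ≡ 1907^2 = 3636649 ≡ 1138
1769^16 ≡ 1138^2 = 1295044 ≡ 2597
1769^32 ≡ 2597^2 = 6744409 ≡ 39
1769^64 ≡ 39^2 = 1521
1769^128 ≡ 1521^2 = 2313441 ≡ 2621
1769^256 ≡ 2621^2 = 6869641 ≡ 1669
1769^512 ≡ 1669^2 = 2785561 ≡ 1829
1769^1024 ≡ 1829^2 = 3345241 ≡ 2613
1511 = 1024 + 256 + 128 + 64 + 32 + 4 + 2 + 1, so 1769^1511 ≡ 2613·1669·2621·1521·39·1907·1693·1769 ≡ 382 (mod 2687)
1511^2 = 2283121 ≡ 1858
1511^4 ≡ 1858^2 = 3452164 ≡ 2056
1511^8 ≡ 2056^2 = 4227136 ≡ 485
1511^16 ≡ 485^2 = 235225 ≡ 1456
1511^32 ≡ 1456^2 = 2119936 ≡ 2580
1511^64 ≡ 2580^2 = 6656400 ≡ 701
1511^128 ≡ 701^2 = 491401 ≡ 2367
1511^256 ≡ 2367^2 = 5602689 ≡ 294
1511^512 ≡ 294^2 = 86436 ≡ 452
1511^1024 ≡ 452^2 = 204304 ≡ 92
1094 = 1024 + 64 + 4 + 2, so 1511^1094 ≡ 92·701·2056·1858 ≡ 1910 (mod 2687)
382·1910 = 729620 ≡ 1443 (mod 2687)
1443 ≡ 1443 (mod 2687), so the signature is genuine.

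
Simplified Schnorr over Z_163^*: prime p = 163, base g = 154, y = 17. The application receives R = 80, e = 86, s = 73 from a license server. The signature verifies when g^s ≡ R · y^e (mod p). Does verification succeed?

g^s mod p:
154^2 = 23716 ≡ 81
154^4 ≡ 81^2 = 6561 ≡ 41
154^8 ≡ 41^2 = 1681 ≡ 51
154^16 ≡ 51^2 = 2601 ≡ 156
154^32 ≡ 156^2 = 24336 ≡ 49
154^64 ≡ 49^2 = 2401 ≡ 119
73 = 64 + 8 + 1, so 154^73 ≡ 119·51·154 ≡ 147 (mod 163)
R · y^e mod p:
17^2 = 289 ≡ 126
17^4 ≡ 126^2 = 15876 ≡ 65
17^8 ≡ 65^2 = 4225 ≡ 150
17^16 ≡ 150^2 = 22500 ≡ 6
17^32 ≡ 6^2 = 36
17^64 ≡ 36^2 = 1296 ≡ 155
86 = 64 + 16 + 4 + 2, so 17^86 ≡ 155·6·65·126 ≡ 36 (mod 163)
80·36 = 2880 ≡ 109 (mod 163)
147 ≠ 109; the check fails.

fails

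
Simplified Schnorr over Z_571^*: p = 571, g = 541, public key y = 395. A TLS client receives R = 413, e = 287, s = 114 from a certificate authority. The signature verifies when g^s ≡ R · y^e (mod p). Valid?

yes

g^s mod p:
541^2 = 292681 ≡ 329
541^4 ≡ 329^2 = 108241 ≡ 322
541^8 ≡ 322^2 = 103684 ≡ 333
541^16 ≡ 333^2 = 110889 ≡ 115
541^32 ≡ 115^2 = 13225 ≡ 92
541^64 ≡ 92^2 = 8464 ≡ 470
114 = 64 + 32 + 16 + 2, so 541^114 ≡ 470·92·115·329 ≡ 167 (mod 571)
R · y^e mod p:
395^2 = 156025 ≡ 142
395^4 ≡ 142^2 = 20164 ≡ 179
395^8 ≡ 179^2 = 32041 ≡ 65
395^16 ≡ 65^2 = 4225 ≡ 228
395^32 ≡ 228^2 = 51984 ≡ 23
395^64 ≡ 23^2 = 529
395^128 ≡ 529^2 = 279841 ≡ 51
395^256 ≡ 51^2 = 2601 ≡ 317
287 = 256 + 16 + 8 + 4 + 2 + 1, so 395^287 ≡ 317·228·65·179·142·395 ≡ 429 (mod 571)
413·429 = 177177 ≡ 167 (mod 571)
167 ≡ 167 (mod 571); signature holds.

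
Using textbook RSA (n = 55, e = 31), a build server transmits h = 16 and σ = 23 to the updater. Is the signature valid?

invalid

σ^31 mod 55 = 12
12 ≠ 16, so verification fails.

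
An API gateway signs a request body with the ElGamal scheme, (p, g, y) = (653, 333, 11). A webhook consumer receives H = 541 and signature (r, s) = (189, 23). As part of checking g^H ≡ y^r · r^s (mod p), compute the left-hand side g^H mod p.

333^2 = 110889 ≡ 532
333^4 ≡ 532^2 = 283024 ≡ 275
333^8 ≡ 275^2 = 75625 ≡ 530
333^16 ≡ 530^2 = 280900 ≡ 110
333^32 ≡ 110^2 = 12100 ≡ 346
333^64 ≡ 346^2 = 119716 ≡ 217
333^128 ≡ 217^2 = 47089 ≡ 73
333^256 ≡ 73^2 = 5329 ≡ 105
333^512 ≡ 105^2 = 11025 ≡ 577
541 = 512 + 16 + 8 + 4 + 1, so 333^541 ≡ 577·110·530·275·333 ≡ 466 (mod 653)

466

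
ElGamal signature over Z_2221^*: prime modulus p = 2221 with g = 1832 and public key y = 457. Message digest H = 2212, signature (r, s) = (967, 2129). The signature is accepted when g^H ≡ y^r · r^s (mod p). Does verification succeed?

Left side g^H mod p:
Squares mod 2221: 1832^1≡1832, 1832^2≡293, 1832^4≡1451, 1832^8≡2114, 1832^16≡344, 1832^32≡623, 1832^64≡1675, 1832^128≡502, 1832^256≡1031, 1832^512≡1323, 1832^1024≡181, 1832^2048≡1667
2212 = 2048 + 128 + 32 + 4, so 1832^2212 ≡ 1667·502·623·1451 ≡ 768 (mod 2221)
Right side y^r · r^s mod p:
Squares mod 2221: 457^1≡457, 457^2≡75, 457^4≡1183, 457^8≡259, 457^16≡451, 457^32≡1290, 457^64≡571, 457^128≡1775, 457^256≡1247, 457^512≡309
967 = 512 + 256 + 128 + 64 + 4 + 2 + 1, so 457^967 ≡ 309·1247·1775·571·1183·75·457 ≡ 928 (mod 2221)
Squares mod 2221: 967^1≡967, 967^2≡48, 967^4≡83, 967^8≡226, 967^16≡2214, 967^32≡49, 967^64≡180, 967^128≡1306, 967^256≡2129, 967^512≡1801, 967^1024≡941, 967^2048≡1523
2129 = 2048 + 64 + 16 + 1, so 967^2129 ≡ 1523·180·2214·967 ≡ 724 (mod 2221)
928·724 = 671872 ≡ 1130 (mod 2221)
768 ≠ 1130, so verification fails.

fails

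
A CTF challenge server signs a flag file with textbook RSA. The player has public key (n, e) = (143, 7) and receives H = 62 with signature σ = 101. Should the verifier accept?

Squares mod 143: σ^1≡101, σ^2≡48, σ^4≡16
7 = 4 + 2 + 1, so σ^7 ≡ 16·48·101 ≡ 62 (mod 143)
σ^7 mod 143 = 62 matches H.

accept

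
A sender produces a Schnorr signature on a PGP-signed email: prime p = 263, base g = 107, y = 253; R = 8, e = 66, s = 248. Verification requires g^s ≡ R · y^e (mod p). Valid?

g^s mod p:
Squares mod 263: 107^1≡107, 107^2≡140, 107^4≡138, 107^8≡108, 107^16≡92, 107^32≡48, 107^64≡200, 107^128≡24
248 = 128 + 64 + 32 + 16 + 8, so 107^248 ≡ 24·200·48·92·108 ≡ 93 (mod 263)
R · y^e mod p:
Squares mod 263: 253^1≡253, 253^2≡100, 253^4≡6, 253^8≡36, 253^16≡244, 253^32≡98, 253^64≡136
66 = 64 + 2, so 253^66 ≡ 136·100 ≡ 187 (mod 263)
8·187 = 1496 ≡ 181 (mod 263)
93 ≠ 181; the check fails.

no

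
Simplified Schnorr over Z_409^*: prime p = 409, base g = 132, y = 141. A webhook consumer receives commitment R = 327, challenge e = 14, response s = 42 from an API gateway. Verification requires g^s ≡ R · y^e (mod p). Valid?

no

g^s mod p:
Squares mod 409: 132^1≡132, 132^2≡246, 132^4≡393, 132^8≡256, 132^16≡96, 132^32≡218
42 = 32 + 8 + 2, so 132^42 ≡ 218·256·246 ≡ 274 (mod 409)
R · y^e mod p:
Squares mod 409: 141^1≡141, 141^2≡249, 141^4≡242, 141^8≡77
14 = 8 + 4 + 2, so 141^14 ≡ 77·242·249 ≡ 170 (mod 409)
327·170 = 55590 ≡ 375 (mod 409)
274 ≠ 375; the check fails.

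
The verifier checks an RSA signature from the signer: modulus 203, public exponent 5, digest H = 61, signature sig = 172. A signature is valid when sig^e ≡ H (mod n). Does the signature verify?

does not verify

sig^2 ≡ 172^2 = 29584 ≡ 149
sig^4 ≡ 149^2 = 22201 ≡ 74
5 = 4 + 1, so sig^5 ≡ 74·172 ≡ 142 (mod 203)
The recovered value 142 does not match the digest 61.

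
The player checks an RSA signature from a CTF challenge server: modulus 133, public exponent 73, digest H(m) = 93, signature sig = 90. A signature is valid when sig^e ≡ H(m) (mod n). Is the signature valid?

sig^73 mod 133 = 90
90 ≠ 93, so verification fails.

invalid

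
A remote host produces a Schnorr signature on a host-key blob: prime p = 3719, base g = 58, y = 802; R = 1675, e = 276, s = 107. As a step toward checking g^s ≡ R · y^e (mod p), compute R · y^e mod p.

2024

802^2 = 643204 ≡ 3536
802^4 ≡ 3536^2 = 12503296 ≡ 18
802^8 ≡ 18^2 = 324
802^16 ≡ 324^2 = 104976 ≡ 844
802^32 ≡ 844^2 = 712336 ≡ 2007
802^64 ≡ 2007^2 = 4028049 ≡ 372
802^128 ≡ 372^2 = 138384 ≡ 781
802^256 ≡ 781^2 = 609961 ≡ 45
276 = 256 + 16 + 4, so 802^276 ≡ 45·844·18 ≡ 3063 (mod 3719)
R · y^e ≡ 1675·3063 = 5130525 ≡ 2024 (mod 3719)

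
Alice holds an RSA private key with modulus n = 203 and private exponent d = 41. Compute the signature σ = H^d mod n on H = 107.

74

H^2 ≡ 107^2 = 11449 ≡ 81
H^4 ≡ 81^2 = 6561 ≡ 65
H^8 ≡ 65^2 = 4225 ≡ 165
H^16 ≡ 165^2 = 27225 ≡ 23
H^32 ≡ 23^2 = 529 ≡ 123
41 = 32 + 8 + 1, so H^41 ≡ 123·165·107 ≡ 74 (mod 203)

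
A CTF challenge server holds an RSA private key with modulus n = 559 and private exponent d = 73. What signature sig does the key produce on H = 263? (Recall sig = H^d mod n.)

406

Squares mod 559: H^1≡263, H^2≡412, H^4≡367, H^8≡529, H^16≡341, H^32≡9, H^64≡81
73 = 64 + 8 + 1, so H^73 ≡ 81·529·263 ≡ 406 (mod 559)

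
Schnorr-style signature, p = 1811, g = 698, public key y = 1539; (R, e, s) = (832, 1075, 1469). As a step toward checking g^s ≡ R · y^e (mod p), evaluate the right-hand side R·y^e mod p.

1420

1539^2 = 2368521 ≡ 1544
1539^4 ≡ 1544^2 = 2383936 ≡ 660
1539^8 ≡ 660^2 = 435600 ≡ 960
1539^16 ≡ 960^2 = 921600 ≡ 1612
1539^32 ≡ 1612^2 = 2598544 ≡ 1570
1539^64 ≡ 1570^2 = 2464900 ≡ 129
1539^128 ≡ 129^2 = 16641 ≡ 342
1539^256 ≡ 342^2 = 116964 ≡ 1060
1539^512 ≡ 1060^2 = 1123600 ≡ 780
1539^1024 ≡ 780^2 = 608400 ≡ 1715
1075 = 1024 + 32 + 16 + 2 + 1, so 1539^1075 ≡ 1715·1570·1612·1544·1539 ≡ 1804 (mod 1811)
R · y^e ≡ 832·1804 = 1500928 ≡ 1420 (mod 1811)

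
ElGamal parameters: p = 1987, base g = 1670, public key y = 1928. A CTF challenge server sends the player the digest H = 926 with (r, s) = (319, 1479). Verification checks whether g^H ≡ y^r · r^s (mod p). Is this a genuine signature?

genuine

Left side g^H mod p:
1670^2 = 2788900 ≡ 1139
1670^4 ≡ 1139^2 = 1297321 ≡ 1797
1670^8 ≡ 1797^2 = 3229209 ≡ 334
1670^16 ≡ 334^2 = 111556 ≡ 284
1670^32 ≡ 284^2 = 80656 ≡ 1176
1670^64 ≡ 1176^2 = 1382976 ≡ 24
1670^128 ≡ 24^2 = 576
1670^256 ≡ 576^2 = 331776 ≡ 1934
1670^512 ≡ 1934^2 = 3740356 ≡ 822
926 = 512 + 256 + 128 + 16 + 8 + 4 + 2, so 1670^926 ≡ 822·1934·576·284·334·1797·1139 ≡ 1861 (mod 1987)
Right side y^r · r^s mod p:
1928^2 = 3717184 ≡ 1494
1928^4 ≡ 1494^2 = 2232036 ≡ 635
1928^8 ≡ 635^2 = 403225 ≡ 1851
1928^16 ≡ 1851^2 = 3426201 ≡ 613
1928^32 ≡ 613^2 = 375769 ≡ 226
1928^64 ≡ 226^2 = 51076 ≡ 1401
1928^128 ≡ 1401^2 = 1962801 ≡ 1632
1928^256 ≡ 1632^2 = 2663424 ≡ 844
319 = 256 + 32 + 16 + 8 + 4 + 2 + 1, so 1928^319 ≡ 844·226·613·1851·635·1494·1928 ≡ 98 (mod 1987)
319^2 = 101761 ≡ 424
319^4 ≡ 424^2 = 179776 ≡ 946
319^8 ≡ 946^2 = 894916 ≡ 766
319^16 ≡ 766^2 = 586756 ≡ 591
319^32 ≡ 591^2 = 349281 ≡ 1556
319^64 ≡ 1556^2 = 2421136 ≡ 970
319^128 ≡ 970^2 = 940900 ≡ 1049
319^256 ≡ 1049^2 = 1100401 ≡ 1590
319^512 ≡ 1590^2 = 2528100 ≡ 636
319^1024 ≡ 636^2 = 404496 ≡ 1135
1479 = 1024 + 256 + 128 + 64 + 4 + 2 + 1, so 319^1479 ≡ 1135·1590·1049·970·946·424·319 ≡ 1418 (mod 1987)
98·1418 = 138964 ≡ 1861 (mod 1987)
1861 ≡ 1861 (mod 1987), so the signature is genuine.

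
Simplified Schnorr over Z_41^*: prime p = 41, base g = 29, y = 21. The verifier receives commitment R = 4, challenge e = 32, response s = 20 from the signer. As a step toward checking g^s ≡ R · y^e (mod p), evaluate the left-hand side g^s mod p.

29^2 = 841 ≡ 21
29^4 ≡ 21^2 = 441 ≡ 31
29^8 ≡ 31^2 = 961 ≡ 18
29^16 ≡ 18^2 = 324 ≡ 37
20 = 16 + 4, so 29^20 ≡ 37·31 ≡ 40 (mod 41)

40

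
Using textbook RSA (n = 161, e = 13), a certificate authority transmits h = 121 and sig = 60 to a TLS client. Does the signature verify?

does not verify

sig^2 ≡ 60^2 = 3600 ≡ 58
sig^4 ≡ 58^2 = 3364 ≡ 144
sig^8 ≡ 144^2 = 20736 ≡ 128
13 = 8 + 4 + 1, so sig^13 ≡ 128·144·60 ≡ 11 (mod 161)
11 ≠ 121, so verification fails.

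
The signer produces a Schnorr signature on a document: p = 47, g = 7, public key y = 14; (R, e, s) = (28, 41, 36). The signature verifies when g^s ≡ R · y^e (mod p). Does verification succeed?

g^s mod p:
7^2 = 49 ≡ 2
7^4 ≡ 2^2 = 4
7^8 ≡ 4^2 = 16
7^16 ≡ 16^2 = 256 ≡ 21
7^32 ≡ 21^2 = 441 ≡ 18
36 = 32 + 4, so 7^36 ≡ 18·4 ≡ 25 (mod 47)
R · y^e mod p:
14^2 = 196 ≡ 8
14^4 ≡ 8^2 = 64 ≡ 17
14^8 ≡ 17^2 = 289 ≡ 7
14^16 ≡ 7^2 = 49 ≡ 2
14^32 ≡ 2^2 = 4
41 = 32 + 8 + 1, so 14^41 ≡ 4·7·14 ≡ 16 (mod 47)
28·16 = 448 ≡ 25 (mod 47)
25 ≡ 25 (mod 47); signature holds.

passes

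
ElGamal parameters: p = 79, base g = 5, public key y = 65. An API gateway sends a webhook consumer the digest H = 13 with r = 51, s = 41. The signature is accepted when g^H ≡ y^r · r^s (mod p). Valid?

Left side g^H mod p:
5^2 = 25
5^4 ≡ 25^2 = 625 ≡ 72
5^8 ≡ 72^2 = 5184 ≡ 49
13 = 8 + 4 + 1, so 5^13 ≡ 49·72·5 ≡ 23 (mod 79)
Right side y^r · r^s mod p:
65^2 = 4225 ≡ 38
65^4 ≡ 38^2 = 1444 ≡ 22
65^8 ≡ 22^2 = 484 ≡ 10
65^16 ≡ 10^2 = 100 ≡ 21
65^32 ≡ 21^2 = 441 ≡ 46
51 = 32 + 16 + 2 + 1, so 65^51 ≡ 46·21·38·65 ≡ 62 (mod 79)
51^2 = 2601 ≡ 73
51^4 ≡ 73^2 = 5329 ≡ 36
51^8 ≡ 36^2 = 1296 ≡ 32
51^16 ≡ 32^2 = 1024 ≡ 76
51^32 ≡ 76^2 = 5776 ≡ 9
41 = 32 + 8 + 1, so 51^41 ≡ 9·32·51 ≡ 73 (mod 79)
62·73 = 4526 ≡ 23 (mod 79)
23 ≡ 23 (mod 79), so the signature is genuine.

yes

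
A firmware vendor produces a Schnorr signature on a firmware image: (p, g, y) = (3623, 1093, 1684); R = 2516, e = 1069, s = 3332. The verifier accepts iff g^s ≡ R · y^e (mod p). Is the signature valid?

valid

g^s mod p:
Squares mod 3623: 1093^1≡1093, 1093^2≡2682, 1093^4≡1469, 1093^8≡2276, 1093^16≡2909, 1093^32≡2576, 1093^64≡2063, 1093^128≡2567, 1093^256≡2875, 1093^512≡1562, 1093^1024≡1565, 1093^2048≡77
3332 = 2048 + 1024 + 256 + 4, so 1093^3332 ≡ 77·1565·2875·1469 ≡ 2401 (mod 3623)
R · y^e mod p:
Squares mod 3623: 1684^1≡1684, 1684^2≡2670, 1684^4≡2459, 1684^8≡3517, 1684^16≡367, 1684^32≡638, 1684^64≡1268, 1684^128≡2835, 1684^256≡1411, 1684^512≡1894, 1684^1024≡466
1069 = 1024 + 32 + 8 + 4 + 1, so 1684^1069 ≡ 466·638·3517·2459·1684 ≡ 3107 (mod 3623)
2516·3107 = 7817212 ≡ 2401 (mod 3623)
2401 ≡ 2401 (mod 3623); signature holds.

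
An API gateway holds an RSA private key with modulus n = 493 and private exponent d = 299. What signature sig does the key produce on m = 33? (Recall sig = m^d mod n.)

67

m^2 ≡ 33^2 = 1089 ≡ 103
m^4 ≡ 103^2 = 10609 ≡ 256
m^8 ≡ 256^2 = 65536 ≡ 460
m^16 ≡ 460^2 = 211600 ≡ 103
m^32 ≡ 103^2 = 10609 ≡ 256
m^64 ≡ 256^2 = 65536 ≡ 460
m^128 ≡ 460^2 = 211600 ≡ 103
m^256 ≡ 103^2 = 10609 ≡ 256
299 = 256 + 32 + 8 + 2 + 1, so m^299 ≡ 256·256·460·103·33 ≡ 67 (mod 493)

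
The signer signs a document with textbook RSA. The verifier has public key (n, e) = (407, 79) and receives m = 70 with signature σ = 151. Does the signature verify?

does not verify

σ^2 ≡ 151^2 = 22801 ≡ 9
σ^4 ≡ 9^2 = 81
σ^8 ≡ 81^2 = 6561 ≡ 49
σ^16 ≡ 49^2 = 2401 ≡ 366
σ^32 ≡ 366^2 = 133956 ≡ 53
σ^64 ≡ 53^2 = 2809 ≡ 367
79 = 64 + 8 + 4 + 2 + 1, so σ^79 ≡ 367·49·81·9·151 ≡ 337 (mod 407)
The recovered value 337 does not match the digest 70.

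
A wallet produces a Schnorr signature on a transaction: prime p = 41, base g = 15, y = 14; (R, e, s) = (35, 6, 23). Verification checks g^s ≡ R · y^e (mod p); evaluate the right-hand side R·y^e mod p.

28

14^2 = 196 ≡ 32
14^4 ≡ 32^2 = 1024 ≡ 40
6 = 4 + 2, so 14^6 ≡ 40·32 ≡ 9 (mod 41)
R · y^e ≡ 35·9 = 315 ≡ 28 (mod 41)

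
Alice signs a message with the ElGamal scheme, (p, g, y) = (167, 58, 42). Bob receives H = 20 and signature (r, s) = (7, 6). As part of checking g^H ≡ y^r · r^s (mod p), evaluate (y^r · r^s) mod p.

88

Squares mod 167: 42^1≡42, 42^2≡94, 42^4≡152
7 = 4 + 2 + 1, so 42^7 ≡ 152·94·42 ≡ 65 (mod 167)
Squares mod 167: 7^1≡7, 7^2≡49, 7^4≡63
6 = 4 + 2, so 7^6 ≡ 63·49 ≡ 81 (mod 167)
y^r · r^s ≡ 65·81 = 5265 ≡ 88 (mod 167)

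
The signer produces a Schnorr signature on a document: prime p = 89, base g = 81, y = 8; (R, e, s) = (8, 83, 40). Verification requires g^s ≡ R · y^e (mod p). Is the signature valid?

g^s mod p:
81^2 = 6561 ≡ 64
81^4 ≡ 64^2 = 4096 ≡ 2
81^8 ≡ 2^2 = 4
81^16 ≡ 4^2 = 16
81^32 ≡ 16^2 = 256 ≡ 78
40 = 32 + 8, so 81^40 ≡ 78·4 ≡ 45 (mod 89)
R · y^e mod p:
8^2 = 64
8^4 ≡ 64^2 = 4096 ≡ 2
8^8 ≡ 2^2 = 4
8^16 ≡ 4^2 = 16
8^32 ≡ 16^2 = 256 ≡ 78
8^64 ≡ 78^2 = 6084 ≡ 32
83 = 64 + 16 + 2 + 1, so 8^83 ≡ 32·16·64·8 ≡ 39 (mod 89)
8·39 = 312 ≡ 45 (mod 89)
45 ≡ 45 (mod 89); signature holds.

valid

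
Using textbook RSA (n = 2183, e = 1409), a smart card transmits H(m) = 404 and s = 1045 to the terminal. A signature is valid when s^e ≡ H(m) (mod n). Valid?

yes

Squares mod 2183: s^1≡1045, s^2≡525, s^4≡567, s^8≡588, s^16≡830, s^32≡1255, s^64≡1082, s^128≡636, s^256≡641, s^512≡477, s^1024≡497
1409 = 1024 + 256 + 128 + 1, so s^1409 ≡ 497·641·636·1045 ≡ 404 (mod 2183)
s^1409 mod 2183 = 404 matches H(m).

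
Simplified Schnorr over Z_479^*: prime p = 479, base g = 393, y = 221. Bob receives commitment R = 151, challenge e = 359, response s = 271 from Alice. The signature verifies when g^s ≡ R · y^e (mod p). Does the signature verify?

verifies

g^s mod p:
393^2 = 154449 ≡ 211
393^4 ≡ 211^2 = 44521 ≡ 453
393^8 ≡ 453^2 = 205209 ≡ 197
393^16 ≡ 197^2 = 38809 ≡ 10
393^32 ≡ 10^2 = 100
393^64 ≡ 100^2 = 10000 ≡ 420
393^128 ≡ 420^2 = 176400 ≡ 128
393^256 ≡ 128^2 = 16384 ≡ 98
271 = 256 + 8 + 4 + 2 + 1, so 393^271 ≡ 98·197·453·211·393 ≡ 100 (mod 479)
R · y^e mod p:
221^2 = 48841 ≡ 462
221^4 ≡ 462^2 = 213444 ≡ 289
221^8 ≡ 289^2 = 83521 ≡ 175
221^16 ≡ 175^2 = 30625 ≡ 448
221^32 ≡ 448^2 = 200704 ≡ 3
221^64 ≡ 3^2 = 9
221^128 ≡ 9^2 = 81
221^256 ≡ 81^2 = 6561 ≡ 334
359 = 256 + 64 + 32 + 4 + 2 + 1, so 221^359 ≡ 334·9·3·289·462·221 ≡ 99 (mod 479)
151·99 = 14949 ≡ 100 (mod 479)
100 ≡ 100 (mod 479); signature holds.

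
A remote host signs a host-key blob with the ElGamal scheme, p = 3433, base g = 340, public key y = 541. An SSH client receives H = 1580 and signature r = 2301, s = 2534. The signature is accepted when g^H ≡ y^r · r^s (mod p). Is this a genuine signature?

Left side g^H mod p:
340^1580 mod 3433 = 1646
Right side y^r · r^s mod p:
541^2301 mod 3433 = 518
2301^2534 mod 3433 = 202
518·202 = 104636 ≡ 1646 (mod 3433)
1646 ≡ 1646 (mod 3433), so the signature is genuine.

genuine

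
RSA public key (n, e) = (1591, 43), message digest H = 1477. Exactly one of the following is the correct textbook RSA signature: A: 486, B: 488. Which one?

B

Candidate A: 486^43 mod 1591 = 314
Candidate B: 488^43 mod 1591 = 1477
  → matches H = 1477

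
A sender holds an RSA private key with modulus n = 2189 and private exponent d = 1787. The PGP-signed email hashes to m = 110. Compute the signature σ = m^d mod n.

946

Squares mod 2189: m^1≡110, m^2≡1155, m^4≡924, m^8≡66, m^16≡2167, m^32≡484, m^64≡33, m^128≡1089, m^256≡1672, m^512≡231, m^1024≡825
1787 = 1024 + 512 + 128 + 64 + 32 + 16 + 8 + 2 + 1, so m^1787 ≡ 825·231·1089·33·484·2167·66·1155·110 ≡ 946 (mod 2189)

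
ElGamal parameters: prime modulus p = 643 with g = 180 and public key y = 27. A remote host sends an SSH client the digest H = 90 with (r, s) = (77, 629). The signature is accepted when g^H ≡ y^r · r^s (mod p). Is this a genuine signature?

Left side g^H mod p:
180^90 mod 643 = 213
Right side y^r · r^s mod p:
27^77 mod 643 = 43
77^629 mod 643 = 633
43·633 = 27219 ≡ 213 (mod 643)
213 ≡ 213 (mod 643), so the signature is genuine.

genuine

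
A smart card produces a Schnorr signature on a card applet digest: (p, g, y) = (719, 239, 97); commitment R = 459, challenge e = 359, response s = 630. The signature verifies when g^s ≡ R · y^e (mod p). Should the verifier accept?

accept

g^s mod p:
239^2 = 57121 ≡ 320
239^4 ≡ 320^2 = 102400 ≡ 302
239^8 ≡ 302^2 = 91204 ≡ 610
239^16 ≡ 610^2 = 372100 ≡ 377
239^32 ≡ 377^2 = 142129 ≡ 486
239^64 ≡ 486^2 = 236196 ≡ 364
239^128 ≡ 364^2 = 132496 ≡ 200
239^256 ≡ 200^2 = 40000 ≡ 455
239^512 ≡ 455^2 = 207025 ≡ 672
630 = 512 + 64 + 32 + 16 + 4 + 2, so 239^630 ≡ 672·364·486·377·302·320 ≡ 260 (mod 719)
R · y^e mod p:
97^2 = 9409 ≡ 62
97^4 ≡ 62^2 = 3844 ≡ 249
97^8 ≡ 249^2 = 62001 ≡ 167
97^16 ≡ 167^2 = 27889 ≡ 567
97^32 ≡ 567^2 = 321489 ≡ 96
97^64 ≡ 96^2 = 9216 ≡ 588
97^128 ≡ 588^2 = 345744 ≡ 624
97^256 ≡ 624^2 = 389376 ≡ 397
359 = 256 + 64 + 32 + 4 + 2 + 1, so 97^359 ≡ 397·588·96·249·62·97 ≡ 718 (mod 719)
459·718 = 329562 ≡ 260 (mod 719)
260 ≡ 260 (mod 719); signature holds.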